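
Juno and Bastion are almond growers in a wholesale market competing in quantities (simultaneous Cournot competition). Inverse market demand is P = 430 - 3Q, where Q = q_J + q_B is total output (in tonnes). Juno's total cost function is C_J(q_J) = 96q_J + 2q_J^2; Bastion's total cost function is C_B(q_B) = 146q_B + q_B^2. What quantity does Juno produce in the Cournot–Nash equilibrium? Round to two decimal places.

25.63

Juno's profit: π_J = (430 - 3Q)q_J - (96q_J + 2q_J²). Setting ∂π_J/∂q_J = 0: 334 - 10q_J - 3(q_B) = 0.
Bastion's profit: π_B = (430 - 3Q)q_B - (146q_B + q_B²). Setting ∂π_B/∂q_B = 0: 284 - 8q_B - 3(q_J) = 0.
Rearranging gives the reaction functions q_J = (334 - 3q_B)/10 and q_B = (284 - 3q_J)/8.
Substituting one into the other gives q_J = 1820/71 and q_B = 1838/71.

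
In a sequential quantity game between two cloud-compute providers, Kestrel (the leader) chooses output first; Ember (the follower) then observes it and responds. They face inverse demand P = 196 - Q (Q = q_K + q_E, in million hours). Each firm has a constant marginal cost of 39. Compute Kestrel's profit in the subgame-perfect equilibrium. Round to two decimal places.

3081.13

Solve by backward induction. Given q_K, the follower Ember maximises π_E = (196 - q_K - q_E)q_E - 39q_E.
Follower FOC: 157 - q_K - 2q_E = 0, so q_E(q_K) = (157 - q_K)/2.
Kestrel substitutes q_E(q_K) into its own profit: π_K = q_K(196 - q_K - (157 - q_K)/2) - 39q_K = (235/2 - (1/2)q_K)q_K - 39q_K.
The leader's first-order condition 157/2 - q_K = 0 yields q_K = 157/2.
Then q_E = (157 - 157/2)/2 = 157/4.
Price P = 196 - 471/4 = 313/4.
Kestrel's profit: (313/4 - 39)·(157/2) = 3081.1250.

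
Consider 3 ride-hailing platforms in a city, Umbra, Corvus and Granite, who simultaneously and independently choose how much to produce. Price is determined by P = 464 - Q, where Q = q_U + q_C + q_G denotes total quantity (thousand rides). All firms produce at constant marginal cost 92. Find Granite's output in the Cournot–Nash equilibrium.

93

A representative firm's profit is π_i = q_i(464 - Q) - 92q_i.
Setting ∂π_i/∂q_i = 0 with rivals' quantities fixed: 372 - 2q_i - Σ_{j≠i} q_j = 0.
With identical firms every q_j equals q_i, so Σ_{j≠i} q_j = 2q_i and 372 = 4q_i, giving q_i = 93.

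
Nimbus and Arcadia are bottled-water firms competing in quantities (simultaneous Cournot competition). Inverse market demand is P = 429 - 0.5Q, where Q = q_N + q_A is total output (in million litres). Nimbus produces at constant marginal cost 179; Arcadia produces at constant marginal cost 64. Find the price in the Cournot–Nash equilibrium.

224

Nimbus's profit: π_N = (429 - 0.5Q)q_N - (179q_N). Setting ∂π_N/∂q_N = 0: 250 - q_N - (1/2)(q_A) = 0.
Arcadia's profit: π_A = (429 - 0.5Q)q_A - (64q_A). Setting ∂π_A/∂q_A = 0: 365 - q_A - (1/2)(q_N) = 0.
Rearranging gives the reaction functions q_N = (250 - (1/2)q_A) and q_A = (365 - (1/2)q_N).
Substituting one into the other gives q_N = 90 and q_A = 320.
Total output Q = 410, so price P = 429 - (1/2)·410 = 224.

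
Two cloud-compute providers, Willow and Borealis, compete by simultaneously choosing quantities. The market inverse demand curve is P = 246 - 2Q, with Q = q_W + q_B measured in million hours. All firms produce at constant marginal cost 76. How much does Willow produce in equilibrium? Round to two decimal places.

28.33

Each firm earns π_i = (246 - 2Q)q_i - 76q_i.
First-order condition (treating rivals' output as given): 170 - 4q_i - 2q_j = 0.
With identical firms every q_j equals q_i, so q_j = q_i and 170 = 6q_i, giving q_i = 85/3.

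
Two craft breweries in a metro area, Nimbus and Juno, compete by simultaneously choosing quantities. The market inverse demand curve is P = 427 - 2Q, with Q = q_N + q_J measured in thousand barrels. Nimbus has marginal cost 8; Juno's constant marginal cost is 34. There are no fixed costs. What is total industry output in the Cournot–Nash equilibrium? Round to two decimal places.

Nimbus's profit: π_N = (427 - 2Q)q_N - (8q_N). Setting ∂π_N/∂q_N = 0: 419 - 4q_N - 2(q_J) = 0.
Juno's first-order condition: 393 - 4q_J - 2(q_N) = 0.
Rearranging gives the reaction functions q_N = (419 - 2q_J)/4 and q_J = (393 - 2q_N)/4.
Solving the pair: q_N = 445/6, q_J = 367/6.
Total output Q = 445/6 + 367/6 = 406/3.

135.33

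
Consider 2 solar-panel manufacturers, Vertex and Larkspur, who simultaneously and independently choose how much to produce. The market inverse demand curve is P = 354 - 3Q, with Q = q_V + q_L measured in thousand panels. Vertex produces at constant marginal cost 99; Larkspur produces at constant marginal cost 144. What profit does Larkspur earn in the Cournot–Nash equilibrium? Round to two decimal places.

Vertex's profit: π_V = (354 - 3Q)q_V - (99q_V). Setting ∂π_V/∂q_V = 0: 255 - 6q_V - 3(q_L) = 0.
Larkspur's profit: π_L = (354 - 3Q)q_L - (144q_L). Setting ∂π_L/∂q_L = 0: 210 - 6q_L - 3(q_V) = 0.
So q_V = (255 - 3q_L)/6 and q_L = (210 - 3q_V)/6.
Substituting one into the other gives q_V = 100/3 and q_L = 55/3.
Price P = 354 - 3·(155/3) = 199.
Larkspur's profit: (199 - 144)·(55/3) = 1008.3333.

1008.33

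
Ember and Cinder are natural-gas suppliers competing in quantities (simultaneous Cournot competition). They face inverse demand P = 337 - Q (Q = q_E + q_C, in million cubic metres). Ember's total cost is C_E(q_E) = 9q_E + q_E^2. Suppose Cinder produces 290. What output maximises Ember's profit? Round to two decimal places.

9.50

With the rival's output fixed at 290, Ember's profit is π_E = (337 - 290 - q_E)q_E - (9q_E + q_E²) = (47 - q_E)q_E - (9q_E + q_E²).
∂π_E/∂q_E = 38 - 4q_E = 0, so q_E = 19/2.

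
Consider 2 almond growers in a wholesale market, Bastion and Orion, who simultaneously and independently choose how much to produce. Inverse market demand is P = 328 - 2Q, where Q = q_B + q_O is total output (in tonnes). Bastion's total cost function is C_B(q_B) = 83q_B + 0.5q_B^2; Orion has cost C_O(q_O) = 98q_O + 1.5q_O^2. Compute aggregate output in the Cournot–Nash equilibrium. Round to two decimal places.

Bastion's profit: π_B = (328 - 2Q)q_B - (83q_B + (1/2)q_B²). Setting ∂π_B/∂q_B = 0: 245 - 5q_B - 2(q_O) = 0.
Orion's profit: π_O = (328 - 2Q)q_O - (98q_O + (3/2)q_O²). Setting ∂π_O/∂q_O = 0: 230 - 7q_O - 2(q_B) = 0.
Best responses: q_B = (245 - 2q_O)/5, q_O = (230 - 2q_B)/7.
Substituting one into the other gives q_B = 1255/31 and q_O = 660/31.
Total output Q = 1255/31 + 660/31 = 1915/31.

61.77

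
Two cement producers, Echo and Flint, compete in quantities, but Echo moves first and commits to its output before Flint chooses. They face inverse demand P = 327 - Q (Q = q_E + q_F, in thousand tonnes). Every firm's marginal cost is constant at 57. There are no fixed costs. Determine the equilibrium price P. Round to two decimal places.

Solve by backward induction. Given q_E, the follower Flint maximises π_F = (327 - q_E - q_F)q_F - 57q_F.
Setting the follower's marginal profit to zero, 270 - q_E - 2q_F = 0, i.e. q_F = (270 - q_E)/2.
Echo substitutes q_F(q_E) into its own profit: π_E = q_E(327 - q_E - (270 - q_E)/2) - 57q_E = (192 - (1/2)q_E)q_E - 57q_E.
The leader's first-order condition 135 - q_E = 0 yields q_E = 135.
Then q_F = (270 - 135)/2 = 135/2.
Total output Q = 405/2, so price P = 327 - 405/2 = 249/2.

124.50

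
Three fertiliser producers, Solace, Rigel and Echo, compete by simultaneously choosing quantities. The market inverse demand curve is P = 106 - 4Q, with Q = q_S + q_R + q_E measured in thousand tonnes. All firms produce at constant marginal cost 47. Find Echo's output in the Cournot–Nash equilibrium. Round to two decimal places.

3.69

A representative firm's profit is π_i = q_i(106 - 4Q) - 47q_i.
First-order condition (treating rivals' output as given): 59 - 8q_i - 4·Σ_{j≠i} q_j = 0.
With identical firms every q_j equals q_i, so Σ_{j≠i} q_j = 2q_i and 59 = 16q_i, giving q_i = 59/16.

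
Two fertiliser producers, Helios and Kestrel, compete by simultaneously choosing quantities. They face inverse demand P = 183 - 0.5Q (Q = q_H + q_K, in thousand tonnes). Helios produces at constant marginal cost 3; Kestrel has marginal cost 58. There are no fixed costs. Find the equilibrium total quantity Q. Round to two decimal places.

203.33

Helios's profit: π_H = (183 - 0.5Q)q_H - (3q_H). Setting ∂π_H/∂q_H = 0: 180 - q_H - (1/2)(q_K) = 0.
Kestrel's first-order condition: 125 - q_K - (1/2)(q_H) = 0.
Rearranging gives the reaction functions q_H = (180 - (1/2)q_K) and q_K = (125 - (1/2)q_H).
Substituting one into the other gives q_H = 470/3 and q_K = 140/3.
Total output Q = 470/3 + 140/3 = 610/3.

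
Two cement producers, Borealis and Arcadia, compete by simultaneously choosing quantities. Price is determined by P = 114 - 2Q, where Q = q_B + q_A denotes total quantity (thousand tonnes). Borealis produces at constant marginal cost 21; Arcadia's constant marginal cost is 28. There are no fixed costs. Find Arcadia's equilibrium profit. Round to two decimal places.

346.72

Borealis's profit: π_B = (114 - 2Q)q_B - (21q_B). Setting ∂π_B/∂q_B = 0: 93 - 4q_B - 2(q_A) = 0.
Arcadia's first-order condition: 86 - 4q_A - 2(q_B) = 0.
Rearranging gives the reaction functions q_B = (93 - 2q_A)/4 and q_A = (86 - 2q_B)/4.
Substituting one into the other gives q_B = 50/3 and q_A = 79/6.
Price P = 114 - 2·(179/6) = 163/3.
Arcadia's profit: (163/3 - 28)·(79/6) = 346.7222.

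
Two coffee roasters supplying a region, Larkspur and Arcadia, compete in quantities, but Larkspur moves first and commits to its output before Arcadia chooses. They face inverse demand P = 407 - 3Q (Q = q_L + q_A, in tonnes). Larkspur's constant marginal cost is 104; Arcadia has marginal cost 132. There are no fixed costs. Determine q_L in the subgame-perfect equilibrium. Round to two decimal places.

55.17

The follower Arcadia best-responds to any q_L: π_A = (407 - 3Q)q_A - 132q_A.
Setting the follower's marginal profit to zero, 275 - 3q_L - 6q_A = 0, i.e. q_A = (275 - 3q_L)/6.
The leader anticipates this reaction. Substituting into P = 407 - 3Q gives P = 539/2 - (3/2)q_L, so π_L = (539/2 - (3/2)q_L)q_L - 104q_L.
The leader's first-order condition 331/2 - 3q_L = 0 yields q_L = 331/6.
Then q_A = (275 - 3·(331/6))/6 = 73/4.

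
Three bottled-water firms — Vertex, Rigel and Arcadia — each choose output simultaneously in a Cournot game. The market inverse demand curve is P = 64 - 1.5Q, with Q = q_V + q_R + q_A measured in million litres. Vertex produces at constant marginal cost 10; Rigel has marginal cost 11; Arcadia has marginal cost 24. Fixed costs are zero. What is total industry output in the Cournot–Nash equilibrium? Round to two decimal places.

Vertex's profit: π_V = (64 - 1.5Q)q_V - (10q_V). Setting ∂π_V/∂q_V = 0: 54 - 3q_V - (3/2)(q_R + q_A) = 0.
Rigel's first-order condition: 53 - 3q_R - (3/2)(q_V + q_A) = 0.
Arcadia's first-order condition: 40 - 3q_A - (3/2)(q_V + q_R) = 0.
Summing all 3 equations gives 147 − 6Q = 0, hence Q = 49/2.
Back-substituting: q_V = (54 − 147/4)/(3/2) = 23/2, q_R = (53 − 147/4)/(3/2) = 65/6, q_A = (40 − 147/4)/(3/2) = 13/6.
Total output Q = 23/2 + 65/6 + 13/6 = 49/2.

24.50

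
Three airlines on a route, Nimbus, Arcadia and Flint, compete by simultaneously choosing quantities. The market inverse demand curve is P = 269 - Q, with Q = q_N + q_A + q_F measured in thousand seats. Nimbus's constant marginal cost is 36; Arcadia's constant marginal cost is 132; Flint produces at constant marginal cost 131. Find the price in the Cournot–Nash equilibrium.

Nimbus's profit: π_N = (269 - Q)q_N - (36q_N). Setting ∂π_N/∂q_N = 0: 233 - 2q_N - (q_A + q_F) = 0.
Arcadia's profit: π_A = (269 - Q)q_A - (132q_A). Setting ∂π_A/∂q_A = 0: 137 - 2q_A - (q_N + q_F) = 0.
Flint's profit: π_F = (269 - Q)q_F - (131q_F). Setting ∂π_F/∂q_F = 0: 138 - 2q_F - (q_N + q_A) = 0.
Adding the 3 first-order conditions: 508 − 4Q = 0, so Q = 127.
Back-substituting: q_N = (233 − 127) = 106, q_A = (137 − 127) = 10, q_F = (138 − 127) = 11.
Total output Q = 127, so price P = 269 - 127 = 142.

142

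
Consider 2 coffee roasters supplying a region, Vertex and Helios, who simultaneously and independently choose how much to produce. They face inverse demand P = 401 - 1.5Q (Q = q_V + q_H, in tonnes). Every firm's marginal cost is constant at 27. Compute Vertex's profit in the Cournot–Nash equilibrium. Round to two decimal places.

10361.19

Each firm earns π_i = (401 - 1.5Q)q_i - 27q_i.
Setting ∂π_i/∂q_i = 0 with rivals' quantities fixed: 374 - 3q_i - (3/2)q_j = 0.
By symmetry each firm produces the same amount; substituting q_j = q_i yields q_i = 374/(9/2) = 748/9.
Price P = 401 - (3/2)·(1496/9) = 455/3.
Vertex's profit: (455/3 - 27)·(748/9) = 10361.1852.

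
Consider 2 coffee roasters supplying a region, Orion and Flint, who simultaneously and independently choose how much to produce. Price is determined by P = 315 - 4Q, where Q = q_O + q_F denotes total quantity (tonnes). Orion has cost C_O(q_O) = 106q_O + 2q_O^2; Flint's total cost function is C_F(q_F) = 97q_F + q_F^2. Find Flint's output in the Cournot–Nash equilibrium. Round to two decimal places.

17.12

Orion's profit: π_O = (315 - 4Q)q_O - (106q_O + 2q_O²). Setting ∂π_O/∂q_O = 0: 209 - 12q_O - 4(q_F) = 0.
Flint's first-order condition: 218 - 10q_F - 4(q_O) = 0.
So q_O = (209 - 4q_F)/12 and q_F = (218 - 4q_O)/10.
Solving the pair: q_O = 609/52, q_F = 445/26.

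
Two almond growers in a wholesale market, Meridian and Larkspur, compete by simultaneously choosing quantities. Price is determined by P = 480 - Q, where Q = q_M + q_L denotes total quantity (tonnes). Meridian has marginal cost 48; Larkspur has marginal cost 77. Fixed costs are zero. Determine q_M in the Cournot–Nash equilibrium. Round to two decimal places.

153.67

Meridian's profit: π_M = (480 - Q)q_M - (48q_M). Setting ∂π_M/∂q_M = 0: 432 - 2q_M - (q_L) = 0.
Larkspur's first-order condition: 403 - 2q_L - (q_M) = 0.
Best responses: q_M = (432 - q_L)/2, q_L = (403 - q_M)/2.
Substituting one into the other gives q_M = 461/3 and q_L = 374/3.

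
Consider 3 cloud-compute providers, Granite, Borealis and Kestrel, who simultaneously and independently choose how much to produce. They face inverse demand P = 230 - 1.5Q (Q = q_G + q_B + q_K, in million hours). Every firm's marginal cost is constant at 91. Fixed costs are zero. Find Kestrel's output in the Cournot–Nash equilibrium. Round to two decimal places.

A representative firm's profit is π_i = q_i(230 - 1.5Q) - 91q_i.
Setting ∂π_i/∂q_i = 0 with rivals' quantities fixed: 139 - 3q_i - (3/2)·Σ_{j≠i} q_j = 0.
By symmetry each firm produces the same amount; substituting Σ_{j≠i} q_j = 2q_i yields q_i = 139/6.

23.17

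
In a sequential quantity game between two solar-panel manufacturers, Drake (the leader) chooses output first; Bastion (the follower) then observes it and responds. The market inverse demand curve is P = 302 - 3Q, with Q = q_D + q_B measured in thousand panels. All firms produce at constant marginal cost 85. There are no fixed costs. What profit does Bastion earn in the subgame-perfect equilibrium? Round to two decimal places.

981.02

The follower Bastion best-responds to any q_D: π_B = (302 - 3Q)q_B - 85q_B.
∂π_B/∂q_B = 217 - 3q_D - 6q_B = 0 gives the reaction function q_B = (217 - 3q_D)/6.
Drake substitutes q_B(q_D) into its own profit: π_D = q_D(302 - 3q_D - (217 - 3q_D)/2) - 85q_D = (387/2 - (3/2)q_D)q_D - 85q_D.
Leader FOC: 217/2 - 3q_D = 0, so q_D = 217/6.
Then q_B = (217 - 3·(217/6))/6 = 217/12.
Price P = 302 - 3·(217/4) = 557/4.
Bastion's profit: (557/4 - 85)·(217/12) = 981.0208.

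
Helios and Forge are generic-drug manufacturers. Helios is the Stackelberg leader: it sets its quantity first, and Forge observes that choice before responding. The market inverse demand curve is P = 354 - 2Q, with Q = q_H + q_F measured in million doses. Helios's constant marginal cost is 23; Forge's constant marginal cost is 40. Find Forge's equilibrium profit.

2450

The follower Forge best-responds to any q_H: π_F = (354 - 2Q)q_F - 40q_F.
Follower FOC: 314 - 2q_H - 4q_F = 0, so q_F(q_H) = (314 - 2q_H)/4.
The leader anticipates this reaction. Substituting into P = 354 - 2Q gives P = 197 - q_H, so π_H = (197 - q_H)q_H - 23q_H.
Leader FOC: 174 - 2q_H = 0, so q_H = 87.
Then q_F = (314 - 2·87)/4 = 35.
Price P = 354 - 2·122 = 110.
Forge's profit: (110 - 40)·35 = 2450.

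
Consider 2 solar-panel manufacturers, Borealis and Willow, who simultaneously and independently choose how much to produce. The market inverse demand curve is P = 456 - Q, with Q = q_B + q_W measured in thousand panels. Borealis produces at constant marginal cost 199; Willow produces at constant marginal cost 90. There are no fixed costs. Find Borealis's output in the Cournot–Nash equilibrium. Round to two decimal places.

49.33

Borealis's profit: π_B = (456 - Q)q_B - (199q_B). Setting ∂π_B/∂q_B = 0: 257 - 2q_B - (q_W) = 0.
Willow's first-order condition: 366 - 2q_W - (q_B) = 0.
So q_B = (257 - q_W)/2 and q_W = (366 - q_B)/2.
Solving the pair: q_B = 148/3, q_W = 475/3.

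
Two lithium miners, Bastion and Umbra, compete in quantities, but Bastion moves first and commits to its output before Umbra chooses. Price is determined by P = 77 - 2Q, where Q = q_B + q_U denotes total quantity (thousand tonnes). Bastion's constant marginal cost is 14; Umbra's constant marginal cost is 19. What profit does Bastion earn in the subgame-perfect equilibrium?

289

The follower Umbra best-responds to any q_B: π_U = (77 - 2Q)q_U - 19q_U.
∂π_U/∂q_U = 58 - 2q_B - 4q_U = 0 gives the reaction function q_U = (58 - 2q_B)/4.
Bastion substitutes q_U(q_B) into its own profit: π_B = q_B(77 - 2q_B - (58 - 2q_B)/2) - 14q_B = (48 - q_B)q_B - 14q_B.
Maximising: ∂π_B/∂q_B = 34 - 2q_B = 0, giving q_B = 17.
Then q_U = (58 - 2·17)/4 = 6.
Price P = 77 - 2·23 = 31.
Bastion's profit: (31 - 14)·17 = 289.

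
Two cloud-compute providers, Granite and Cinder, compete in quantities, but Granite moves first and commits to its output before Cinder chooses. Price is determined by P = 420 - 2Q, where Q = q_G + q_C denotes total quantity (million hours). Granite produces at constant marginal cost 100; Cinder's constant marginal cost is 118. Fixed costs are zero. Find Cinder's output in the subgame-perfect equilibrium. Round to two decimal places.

Solve by backward induction. Given q_G, the follower Cinder maximises π_C = (420 - 2q_G - 2q_C)q_C - 118q_C.
Follower FOC: 302 - 2q_G - 4q_C = 0, so q_C(q_G) = (302 - 2q_G)/4.
The leader anticipates this reaction. Substituting into P = 420 - 2Q gives P = 269 - q_G, so π_G = (269 - q_G)q_G - 100q_G.
Maximising: ∂π_G/∂q_G = 169 - 2q_G = 0, giving q_G = 169/2.
Then q_C = (302 - 2·(169/2))/4 = 133/4.

33.25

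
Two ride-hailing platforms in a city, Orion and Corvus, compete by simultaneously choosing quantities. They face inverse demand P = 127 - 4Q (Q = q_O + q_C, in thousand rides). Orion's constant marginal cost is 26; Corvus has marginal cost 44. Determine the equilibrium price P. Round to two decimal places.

Orion's profit: π_O = (127 - 4Q)q_O - (26q_O). Setting ∂π_O/∂q_O = 0: 101 - 8q_O - 4(q_C) = 0.
Corvus's first-order condition: 83 - 8q_C - 4(q_O) = 0.
Rearranging gives the reaction functions q_O = (101 - 4q_C)/8 and q_C = (83 - 4q_O)/8.
Substituting one into the other gives q_O = 119/12 and q_C = 65/12.
Total output Q = 46/3, so price P = 127 - 4·(46/3) = 197/3.

65.67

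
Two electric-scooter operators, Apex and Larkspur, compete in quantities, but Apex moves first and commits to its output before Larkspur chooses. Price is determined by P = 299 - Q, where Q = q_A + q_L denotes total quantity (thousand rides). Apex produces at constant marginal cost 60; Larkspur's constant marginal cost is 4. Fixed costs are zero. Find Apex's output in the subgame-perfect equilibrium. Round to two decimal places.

91.50

Solve by backward induction. Given q_A, the follower Larkspur maximises π_L = (299 - q_A - q_L)q_L - 4q_L.
Setting the follower's marginal profit to zero, 295 - q_A - 2q_L = 0, i.e. q_L = (295 - q_A)/2.
The leader anticipates this reaction. Substituting into P = 299 - Q gives P = 303/2 - (1/2)q_A, so π_A = (303/2 - (1/2)q_A)q_A - 60q_A.
Maximising: ∂π_A/∂q_A = 183/2 - q_A = 0, giving q_A = 183/2.
Then q_L = (295 - 183/2)/2 = 407/4.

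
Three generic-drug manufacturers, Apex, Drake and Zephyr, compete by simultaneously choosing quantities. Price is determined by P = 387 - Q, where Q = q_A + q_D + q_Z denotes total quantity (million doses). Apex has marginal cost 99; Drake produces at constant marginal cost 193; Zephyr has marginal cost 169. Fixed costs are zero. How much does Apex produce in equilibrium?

Apex's profit: π_A = (387 - Q)q_A - (99q_A). Setting ∂π_A/∂q_A = 0: 288 - 2q_A - (q_D + q_Z) = 0.
Drake's profit: π_D = (387 - Q)q_D - (193q_D). Setting ∂π_D/∂q_D = 0: 194 - 2q_D - (q_A + q_Z) = 0.
Zephyr's first-order condition: 218 - 2q_Z - (q_A + q_D) = 0.
Adding the 3 first-order conditions: 700 − 4Q = 0, so Q = 175.
Back-substituting: q_A = (288 − 175) = 113, q_D = (194 − 175) = 19, q_Z = (218 − 175) = 43.

113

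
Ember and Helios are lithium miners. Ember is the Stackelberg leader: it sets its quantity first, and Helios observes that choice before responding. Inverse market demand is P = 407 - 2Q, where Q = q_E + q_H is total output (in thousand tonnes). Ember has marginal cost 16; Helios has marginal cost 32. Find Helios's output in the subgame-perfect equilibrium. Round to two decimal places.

Solve by backward induction. Given q_E, the follower Helios maximises π_H = (407 - 2q_E - 2q_H)q_H - 32q_H.
Follower FOC: 375 - 2q_E - 4q_H = 0, so q_H(q_E) = (375 - 2q_E)/4.
Ember substitutes q_H(q_E) into its own profit: π_E = q_E(407 - 2q_E - (375 - 2q_E)/2) - 16q_E = (439/2 - q_E)q_E - 16q_E.
Leader FOC: 407/2 - 2q_E = 0, so q_E = 407/4.
Then q_H = (375 - 2·(407/4))/4 = 343/8.

42.88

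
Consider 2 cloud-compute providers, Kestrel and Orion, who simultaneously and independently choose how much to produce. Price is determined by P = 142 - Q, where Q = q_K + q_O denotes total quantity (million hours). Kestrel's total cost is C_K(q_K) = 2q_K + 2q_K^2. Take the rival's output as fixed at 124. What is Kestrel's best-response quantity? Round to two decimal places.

2.67

With the rival's output fixed at 124, Kestrel's profit is π_K = (142 - 124 - q_K)q_K - (2q_K + 2q_K²) = (18 - q_K)q_K - (2q_K + 2q_K²).
∂π_K/∂q_K = 16 - 6q_K = 0, so q_K = 8/3.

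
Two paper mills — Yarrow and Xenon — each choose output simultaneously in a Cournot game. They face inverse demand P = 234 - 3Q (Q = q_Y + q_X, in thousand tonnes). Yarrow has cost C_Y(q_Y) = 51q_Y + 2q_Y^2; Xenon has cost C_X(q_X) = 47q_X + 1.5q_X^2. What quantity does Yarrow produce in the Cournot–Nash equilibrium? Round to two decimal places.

Yarrow's profit: π_Y = (234 - 3Q)q_Y - (51q_Y + 2q_Y²). Setting ∂π_Y/∂q_Y = 0: 183 - 10q_Y - 3(q_X) = 0.
Xenon's first-order condition: 187 - 9q_X - 3(q_Y) = 0.
Rearranging gives the reaction functions q_Y = (183 - 3q_X)/10 and q_X = (187 - 3q_Y)/9.
Substituting one into the other gives q_Y = 362/27 and q_X = 1321/81.

13.41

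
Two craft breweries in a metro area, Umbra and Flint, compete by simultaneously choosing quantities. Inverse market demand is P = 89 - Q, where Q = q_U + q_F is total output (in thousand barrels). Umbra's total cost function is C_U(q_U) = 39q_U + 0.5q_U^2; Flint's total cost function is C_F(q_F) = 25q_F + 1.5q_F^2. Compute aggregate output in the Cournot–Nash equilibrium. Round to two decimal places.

23.43

Umbra's profit: π_U = (89 - Q)q_U - (39q_U + (1/2)q_U²). Setting ∂π_U/∂q_U = 0: 50 - 3q_U - (q_F) = 0.
Flint's first-order condition: 64 - 5q_F - (q_U) = 0.
Rearranging gives the reaction functions q_U = (50 - q_F)/3 and q_F = (64 - q_U)/5.
Solving the pair: q_U = 93/7, q_F = 71/7.
Total output Q = 93/7 + 71/7 = 164/7.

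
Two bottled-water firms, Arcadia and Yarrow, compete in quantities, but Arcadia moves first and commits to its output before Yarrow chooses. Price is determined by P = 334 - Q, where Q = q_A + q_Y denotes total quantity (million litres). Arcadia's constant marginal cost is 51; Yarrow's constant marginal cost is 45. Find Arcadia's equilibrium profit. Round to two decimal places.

The follower Yarrow best-responds to any q_A: π_Y = (334 - Q)q_Y - 45q_Y.
Setting the follower's marginal profit to zero, 289 - q_A - 2q_Y = 0, i.e. q_Y = (289 - q_A)/2.
The leader anticipates this reaction. Substituting into P = 334 - Q gives P = 379/2 - (1/2)q_A, so π_A = (379/2 - (1/2)q_A)q_A - 51q_A.
The leader's first-order condition 277/2 - q_A = 0 yields q_A = 277/2.
Then q_Y = (289 - 277/2)/2 = 301/4.
Price P = 334 - 855/4 = 481/4.
Arcadia's profit: (481/4 - 51)·(277/2) = 9591.1250.

9591.13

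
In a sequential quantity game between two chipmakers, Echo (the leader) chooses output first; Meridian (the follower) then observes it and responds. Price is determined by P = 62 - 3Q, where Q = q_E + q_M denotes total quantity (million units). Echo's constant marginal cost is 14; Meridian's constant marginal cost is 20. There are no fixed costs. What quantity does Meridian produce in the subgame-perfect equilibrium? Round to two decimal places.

2.50

The follower Meridian best-responds to any q_E: π_M = (62 - 3Q)q_M - 20q_M.
Follower FOC: 42 - 3q_E - 6q_M = 0, so q_M(q_E) = (42 - 3q_E)/6.
Echo substitutes q_M(q_E) into its own profit: π_E = q_E(62 - 3q_E - (42 - 3q_E)/2) - 14q_E = (41 - (3/2)q_E)q_E - 14q_E.
Leader FOC: 27 - 3q_E = 0, so q_E = 9.
Then q_M = (42 - 3·9)/6 = 5/2.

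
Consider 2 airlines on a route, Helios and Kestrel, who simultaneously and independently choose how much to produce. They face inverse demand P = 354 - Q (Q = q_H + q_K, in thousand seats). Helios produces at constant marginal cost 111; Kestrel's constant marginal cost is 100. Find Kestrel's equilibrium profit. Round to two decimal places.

7802.78

Helios's profit: π_H = (354 - Q)q_H - (111q_H). Setting ∂π_H/∂q_H = 0: 243 - 2q_H - (q_K) = 0.
Kestrel's profit: π_K = (354 - Q)q_K - (100q_K). Setting ∂π_K/∂q_K = 0: 254 - 2q_K - (q_H) = 0.
Best responses: q_H = (243 - q_K)/2, q_K = (254 - q_H)/2.
Solving the pair: q_H = 232/3, q_K = 265/3.
Price P = 354 - 497/3 = 565/3.
Kestrel's profit: (565/3 - 100)·(265/3) = 7802.7778.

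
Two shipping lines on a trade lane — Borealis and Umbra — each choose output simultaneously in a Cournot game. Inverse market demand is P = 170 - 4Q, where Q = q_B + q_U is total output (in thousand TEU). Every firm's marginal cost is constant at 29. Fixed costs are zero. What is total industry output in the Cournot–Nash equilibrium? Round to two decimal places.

23.50

Each firm earns π_i = (170 - 4Q)q_i - 29q_i.
First-order condition (treating rivals' output as given): 141 - 8q_i - 4q_j = 0.
With identical firms every q_j equals q_i, so q_j = q_i and 141 = 12q_i, giving q_i = 47/4.
Total output Q = 47/4 + 47/4 = 47/2.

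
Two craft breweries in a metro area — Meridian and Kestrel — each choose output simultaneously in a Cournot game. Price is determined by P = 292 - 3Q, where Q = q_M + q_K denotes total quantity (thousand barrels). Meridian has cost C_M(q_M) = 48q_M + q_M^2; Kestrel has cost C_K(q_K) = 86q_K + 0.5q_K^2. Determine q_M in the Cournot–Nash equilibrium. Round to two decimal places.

Meridian's profit: π_M = (292 - 3Q)q_M - (48q_M + q_M²). Setting ∂π_M/∂q_M = 0: 244 - 8q_M - 3(q_K) = 0.
Kestrel's first-order condition: 206 - 7q_K - 3(q_M) = 0.
Best responses: q_M = (244 - 3q_K)/8, q_K = (206 - 3q_M)/7.
Substituting one into the other gives q_M = 1090/47 and q_K = 916/47.

23.19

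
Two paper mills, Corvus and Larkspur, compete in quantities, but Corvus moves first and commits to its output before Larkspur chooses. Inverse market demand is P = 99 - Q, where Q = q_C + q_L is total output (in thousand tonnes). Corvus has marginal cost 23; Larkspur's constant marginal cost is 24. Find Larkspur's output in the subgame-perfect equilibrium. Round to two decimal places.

18.25

Solve by backward induction. Given q_C, the follower Larkspur maximises π_L = (99 - q_C - q_L)q_L - 24q_L.
Setting the follower's marginal profit to zero, 75 - q_C - 2q_L = 0, i.e. q_L = (75 - q_C)/2.
Corvus substitutes q_L(q_C) into its own profit: π_C = q_C(99 - q_C - (75 - q_C)/2) - 23q_C = (123/2 - (1/2)q_C)q_C - 23q_C.
Leader FOC: 77/2 - q_C = 0, so q_C = 77/2.
Then q_L = (75 - 77/2)/2 = 73/4.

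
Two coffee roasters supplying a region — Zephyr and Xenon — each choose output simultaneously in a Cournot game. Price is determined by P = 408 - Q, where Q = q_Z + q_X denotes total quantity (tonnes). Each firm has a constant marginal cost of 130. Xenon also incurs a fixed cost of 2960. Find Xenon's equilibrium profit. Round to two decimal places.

A representative firm's profit is π_i = q_i(408 - Q) - 130q_i.
First-order condition (treating rivals' output as given): 278 - 2q_i - q_j = 0.
With identical firms every q_j equals q_i, so q_j = q_i and 278 = 3q_i, giving q_i = 278/3.
Price P = 408 - 556/3 = 668/3.
Xenon's profit: (668/3 - 130)·(278/3) - 2960 = 5627.1111.

5627.11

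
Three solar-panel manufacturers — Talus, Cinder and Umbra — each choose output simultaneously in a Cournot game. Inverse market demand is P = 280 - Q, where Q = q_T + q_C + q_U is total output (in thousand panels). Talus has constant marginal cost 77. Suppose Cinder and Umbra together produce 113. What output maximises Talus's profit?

45

With rivals' combined output fixed at 113, Talus's profit is π_T = (280 - 113 - q_T)q_T - (77q_T) = (167 - q_T)q_T - (77q_T).
∂π_T/∂q_T = 90 - 2q_T = 0, so q_T = 45.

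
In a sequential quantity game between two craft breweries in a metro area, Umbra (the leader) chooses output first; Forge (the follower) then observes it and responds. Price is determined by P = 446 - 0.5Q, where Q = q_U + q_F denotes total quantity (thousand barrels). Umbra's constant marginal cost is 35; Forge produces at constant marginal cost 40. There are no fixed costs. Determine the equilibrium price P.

The follower Forge best-responds to any q_U: π_F = (446 - 0.5Q)q_F - 40q_F.
Setting the follower's marginal profit to zero, 406 - (1/2)q_U - q_F = 0, i.e. q_F = (406 - (1/2)q_U).
The leader anticipates this reaction. Substituting into P = 446 - 0.5Q gives P = 243 - (1/4)q_U, so π_U = (243 - (1/4)q_U)q_U - 35q_U.
The leader's first-order condition 208 - (1/2)q_U = 0 yields q_U = 416.
Then q_F = (406 - (1/2)·416) = 198.
Total output Q = 614, so price P = 446 - (1/2)·614 = 139.

139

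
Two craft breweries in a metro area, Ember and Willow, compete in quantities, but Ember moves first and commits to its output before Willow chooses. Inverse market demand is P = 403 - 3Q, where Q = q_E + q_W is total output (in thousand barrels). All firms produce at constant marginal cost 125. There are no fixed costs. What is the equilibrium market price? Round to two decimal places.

194.50

Solve by backward induction. Given q_E, the follower Willow maximises π_W = (403 - 3q_E - 3q_W)q_W - 125q_W.
Follower FOC: 278 - 3q_E - 6q_W = 0, so q_W(q_E) = (278 - 3q_E)/6.
The leader anticipates this reaction. Substituting into P = 403 - 3Q gives P = 264 - (3/2)q_E, so π_E = (264 - (3/2)q_E)q_E - 125q_E.
Maximising: ∂π_E/∂q_E = 139 - 3q_E = 0, giving q_E = 139/3.
Then q_W = (278 - 3·(139/3))/6 = 139/6.
Total output Q = 139/2, so price P = 403 - 3·(139/2) = 389/2.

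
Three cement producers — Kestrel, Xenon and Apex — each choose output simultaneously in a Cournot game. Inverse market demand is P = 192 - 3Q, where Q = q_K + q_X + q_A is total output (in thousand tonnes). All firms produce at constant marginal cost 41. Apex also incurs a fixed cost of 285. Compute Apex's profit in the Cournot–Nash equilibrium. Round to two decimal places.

A representative firm's profit is π_i = q_i(192 - 3Q) - 41q_i.
First-order condition (treating rivals' output as given): 151 - 6q_i - 3·Σ_{j≠i} q_j = 0.
With identical firms every q_j equals q_i, so Σ_{j≠i} q_j = 2q_i and 151 = 12q_i, giving q_i = 151/12.
Price P = 192 - 3·(151/4) = 315/4.
Apex's profit: (315/4 - 41)·(151/12) - 285 = 190.0208.

190.02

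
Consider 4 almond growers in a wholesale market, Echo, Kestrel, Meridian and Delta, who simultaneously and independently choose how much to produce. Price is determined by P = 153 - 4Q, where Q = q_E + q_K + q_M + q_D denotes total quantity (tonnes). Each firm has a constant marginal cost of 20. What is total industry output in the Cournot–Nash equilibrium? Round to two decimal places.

26.60

A representative firm's profit is π_i = q_i(153 - 4Q) - 20q_i.
Setting ∂π_i/∂q_i = 0 with rivals' quantities fixed: 133 - 8q_i - 4·Σ_{j≠i} q_j = 0.
With identical firms every q_j equals q_i, so Σ_{j≠i} q_j = 3q_i and 133 = 20q_i, giving q_i = 133/20.
Total output Q = 133/20 + 133/20 + 133/20 + 133/20 = 133/5.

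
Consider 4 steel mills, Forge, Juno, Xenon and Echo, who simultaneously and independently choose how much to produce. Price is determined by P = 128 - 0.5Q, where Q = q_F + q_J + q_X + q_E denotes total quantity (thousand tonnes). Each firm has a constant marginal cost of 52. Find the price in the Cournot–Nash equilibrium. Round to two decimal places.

67.20

Each firm earns π_i = (128 - 0.5Q)q_i - 52q_i.
First-order condition (treating rivals' output as given): 76 - q_i - (1/2)·Σ_{j≠i} q_j = 0.
With identical firms every q_j equals q_i, so Σ_{j≠i} q_j = 3q_i and 76 = (5/2)q_i, giving q_i = 152/5.
Total output Q = 608/5, so price P = 128 - (1/2)·(608/5) = 336/5.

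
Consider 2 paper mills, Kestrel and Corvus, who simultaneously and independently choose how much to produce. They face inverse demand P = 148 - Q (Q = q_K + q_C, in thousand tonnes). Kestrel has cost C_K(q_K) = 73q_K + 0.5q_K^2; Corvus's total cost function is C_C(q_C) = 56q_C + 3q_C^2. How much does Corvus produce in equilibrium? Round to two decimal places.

Kestrel's profit: π_K = (148 - Q)q_K - (73q_K + (1/2)q_K²). Setting ∂π_K/∂q_K = 0: 75 - 3q_K - (q_C) = 0.
Corvus's profit: π_C = (148 - Q)q_C - (56q_C + 3q_C²). Setting ∂π_C/∂q_C = 0: 92 - 8q_C - (q_K) = 0.
Best responses: q_K = (75 - q_C)/3, q_C = (92 - q_K)/8.
Substituting one into the other gives q_K = 508/23 and q_C = 201/23.

8.74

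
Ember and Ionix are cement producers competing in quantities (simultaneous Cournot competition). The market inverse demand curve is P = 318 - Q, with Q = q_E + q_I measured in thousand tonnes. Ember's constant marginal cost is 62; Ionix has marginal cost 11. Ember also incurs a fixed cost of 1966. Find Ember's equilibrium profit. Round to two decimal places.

2703.44

Ember's profit: π_E = (318 - Q)q_E - (62q_E). Setting ∂π_E/∂q_E = 0: 256 - 2q_E - (q_I) = 0.
Ionix's profit: π_I = (318 - Q)q_I - (11q_I). Setting ∂π_I/∂q_I = 0: 307 - 2q_I - (q_E) = 0.
Best responses: q_E = (256 - q_I)/2, q_I = (307 - q_E)/2.
Substituting one into the other gives q_E = 205/3 and q_I = 358/3.
Price P = 318 - 563/3 = 391/3.
Ember's profit: (391/3 - 62)·(205/3) - 1966 = 2703.4444.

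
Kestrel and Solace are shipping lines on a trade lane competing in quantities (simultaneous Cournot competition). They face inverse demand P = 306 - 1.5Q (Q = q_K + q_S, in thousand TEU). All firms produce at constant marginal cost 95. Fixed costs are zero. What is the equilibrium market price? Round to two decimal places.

165.33

A representative firm's profit is π_i = q_i(306 - 1.5Q) - 95q_i.
Setting ∂π_i/∂q_i = 0 with rivals' quantities fixed: 211 - 3q_i - (3/2)q_j = 0.
By symmetry each firm produces the same amount; substituting q_j = q_i yields q_i = 211/(9/2) = 422/9.
Total output Q = 844/9, so price P = 306 - (3/2)·(844/9) = 496/3.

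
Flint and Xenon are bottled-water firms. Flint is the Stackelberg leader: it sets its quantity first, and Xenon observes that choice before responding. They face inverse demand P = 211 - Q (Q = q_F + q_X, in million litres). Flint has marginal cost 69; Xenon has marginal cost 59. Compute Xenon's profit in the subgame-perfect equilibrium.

1849

Solve by backward induction. Given q_F, the follower Xenon maximises π_X = (211 - q_F - q_X)q_X - 59q_X.
Follower FOC: 152 - q_F - 2q_X = 0, so q_X(q_F) = (152 - q_F)/2.
The leader anticipates this reaction. Substituting into P = 211 - Q gives P = 135 - (1/2)q_F, so π_F = (135 - (1/2)q_F)q_F - 69q_F.
Leader FOC: 66 - q_F = 0, so q_F = 66.
Then q_X = (152 - 66)/2 = 43.
Price P = 211 - 109 = 102.
Xenon's profit: (102 - 59)·43 = 1849.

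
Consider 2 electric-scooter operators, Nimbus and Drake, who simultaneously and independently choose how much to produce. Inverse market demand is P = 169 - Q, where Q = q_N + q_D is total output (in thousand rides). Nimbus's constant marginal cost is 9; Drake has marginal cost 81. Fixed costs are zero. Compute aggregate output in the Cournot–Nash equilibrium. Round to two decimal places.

Nimbus's profit: π_N = (169 - Q)q_N - (9q_N). Setting ∂π_N/∂q_N = 0: 160 - 2q_N - (q_D) = 0.
Drake's profit: π_D = (169 - Q)q_D - (81q_D). Setting ∂π_D/∂q_D = 0: 88 - 2q_D - (q_N) = 0.
Rearranging gives the reaction functions q_N = (160 - q_D)/2 and q_D = (88 - q_N)/2.
Solving the pair: q_N = 232/3, q_D = 16/3.
Total output Q = 232/3 + 16/3 = 248/3.

82.67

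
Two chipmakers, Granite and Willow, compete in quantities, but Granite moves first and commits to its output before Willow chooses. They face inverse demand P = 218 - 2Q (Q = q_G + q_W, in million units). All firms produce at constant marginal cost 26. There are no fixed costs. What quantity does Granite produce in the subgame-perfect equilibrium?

48

Solve by backward induction. Given q_G, the follower Willow maximises π_W = (218 - 2q_G - 2q_W)q_W - 26q_W.
∂π_W/∂q_W = 192 - 2q_G - 4q_W = 0 gives the reaction function q_W = (192 - 2q_G)/4.
Granite substitutes q_W(q_G) into its own profit: π_G = q_G(218 - 2q_G - (192 - 2q_G)/2) - 26q_G = (122 - q_G)q_G - 26q_G.
The leader's first-order condition 96 - 2q_G = 0 yields q_G = 48.
Then q_W = (192 - 2·48)/4 = 24.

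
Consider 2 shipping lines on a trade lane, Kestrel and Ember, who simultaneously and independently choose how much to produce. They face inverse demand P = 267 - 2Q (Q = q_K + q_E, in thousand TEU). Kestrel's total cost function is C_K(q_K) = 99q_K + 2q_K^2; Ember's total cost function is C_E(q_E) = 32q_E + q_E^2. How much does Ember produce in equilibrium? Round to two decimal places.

35.09

Kestrel's profit: π_K = (267 - 2Q)q_K - (99q_K + 2q_K²). Setting ∂π_K/∂q_K = 0: 168 - 8q_K - 2(q_E) = 0.
Ember's first-order condition: 235 - 6q_E - 2(q_K) = 0.
So q_K = (168 - 2q_E)/8 and q_E = (235 - 2q_K)/6.
Solving the pair: q_K = 269/22, q_E = 386/11.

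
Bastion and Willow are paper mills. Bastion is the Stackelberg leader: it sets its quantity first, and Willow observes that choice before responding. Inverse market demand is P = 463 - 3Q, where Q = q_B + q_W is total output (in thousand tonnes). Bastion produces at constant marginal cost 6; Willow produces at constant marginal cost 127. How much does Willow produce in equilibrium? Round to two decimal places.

The follower Willow best-responds to any q_B: π_W = (463 - 3Q)q_W - 127q_W.
Follower FOC: 336 - 3q_B - 6q_W = 0, so q_W(q_B) = (336 - 3q_B)/6.
Bastion substitutes q_W(q_B) into its own profit: π_B = q_B(463 - 3q_B - (336 - 3q_B)/2) - 6q_B = (295 - (3/2)q_B)q_B - 6q_B.
Leader FOC: 289 - 3q_B = 0, so q_B = 289/3.
Then q_W = (336 - 3·(289/3))/6 = 47/6.

7.83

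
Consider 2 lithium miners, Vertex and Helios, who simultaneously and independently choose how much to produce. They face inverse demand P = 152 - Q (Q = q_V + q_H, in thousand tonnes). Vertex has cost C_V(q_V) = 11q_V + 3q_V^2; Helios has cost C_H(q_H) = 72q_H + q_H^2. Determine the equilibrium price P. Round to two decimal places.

Vertex's profit: π_V = (152 - Q)q_V - (11q_V + 3q_V²). Setting ∂π_V/∂q_V = 0: 141 - 8q_V - (q_H) = 0.
Helios's first-order condition: 80 - 4q_H - (q_V) = 0.
So q_V = (141 - q_H)/8 and q_H = (80 - q_V)/4.
Solving the pair: q_V = 484/31, q_H = 499/31.
Total output Q = 983/31, so price P = 152 - 983/31 = 120.2903.

120.29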